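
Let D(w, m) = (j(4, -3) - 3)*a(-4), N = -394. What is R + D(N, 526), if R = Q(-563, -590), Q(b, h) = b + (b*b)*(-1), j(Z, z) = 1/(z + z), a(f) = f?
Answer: -952558/3 ≈ -3.1752e+5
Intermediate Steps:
j(Z, z) = 1/(2*z)
D(w, m) = 38/3 (D(w, m) = ((1/2)/(-3) - 3)*(-4) = ((1/2)*(-1/3) - 3)*(-4) = (-1/6 - 3)*(-4) = -19/6*(-4) = 38/3)
Q(b, h) = b - b**2 (Q(b, h) = b + b**2*(-1) = b - b**2)
R = -317532 (R = -563*(1 - 1*(-563)) = -563*(1 + 563) = -563*564 = -317532)
R + D(N, 526) = -317532 + 38/3 = -952558/3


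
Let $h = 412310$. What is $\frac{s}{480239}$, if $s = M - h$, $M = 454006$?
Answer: $\frac{41696}{480239} \approx 0.086823$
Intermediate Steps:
$s = 41696$ ($s = 454006 - 412310 = 41696$)
$\frac{s}{480239} = \frac{41696}{480239}$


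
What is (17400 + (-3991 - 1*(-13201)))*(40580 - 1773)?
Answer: 1032654270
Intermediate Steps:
(17400 + (-3991 - 1*(-13201)))*(40580 - 1773) = (17400 + (-3991 + 13201))*38807 = (17400 + 9210)*38807 = 26610*38807 = 1032654270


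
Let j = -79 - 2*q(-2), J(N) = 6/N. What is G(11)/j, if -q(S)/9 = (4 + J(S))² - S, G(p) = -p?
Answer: 11/25 ≈ 0.44000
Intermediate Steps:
q(S) = -9*(4 + 6/S)² + 9*S (q(S) = -9*((4 + 6/S)² - S) = -9*(4 + 6/S)² + 9*S)
j = -25 (j = -79 - 2*(9*(-2) - 36*(3 + 2*(-2))²/(-2)²) = -79 - 2*(-18 - 36*¼*(3 - 4)²) = -79 - 2*(-18 - 36*¼*(-1)²) = -79 - 2*(-18 - 36*¼*1) = -79 - 2*(-18 - 9) = -79 - 2*(-27) = -79 + 54 = -25)
G(11)/j = -1*11/(-25) = -11*(-1/25) = 11/25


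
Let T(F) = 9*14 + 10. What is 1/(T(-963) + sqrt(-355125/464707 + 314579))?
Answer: -15800038/34397871889 + sqrt(16983496655127299)/68795743778 ≈ 0.0014350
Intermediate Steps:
T(F) = 136 (T(F) = 126 + 10 = 136)
1/(T(-963) + sqrt(-355125/464707 + 314579)) = 1/(136 + sqrt(-355125/464707 + 314579)) = 1/(136 + sqrt(146186708228/464707)) = 1/(136 + 2*sqrt(16983496655127299)/464707)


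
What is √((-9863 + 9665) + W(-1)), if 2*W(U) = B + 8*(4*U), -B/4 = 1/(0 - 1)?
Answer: 2*I*√53 ≈ 14.56*I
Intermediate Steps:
B = 4 (B = -4/(0 - 1) = -4/(-1) = -4*(-1) = 4)
W(U) = 2 + 16*U (W(U) = (4 + 8*(4*U))/2 = (4 + 32*U)/2 = 2 + 16*U)
√((-9863 + 9665) + W(-1)) = √((-9863 + 9665) + (2 + 16*(-1))) = √(-198 + (2 - 16)) = √(-198 - 14) = √(-212) = 2*I*√53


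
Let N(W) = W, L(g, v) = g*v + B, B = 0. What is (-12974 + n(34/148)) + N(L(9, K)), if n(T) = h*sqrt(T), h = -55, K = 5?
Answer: -12929 - 55*sqrt(1258)/74 ≈ -12955.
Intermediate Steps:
L(g, v) = g*v (L(g, v) = g*v + 0 = g*v)
n(T) = -55*sqrt(T)
(-12974 + n(34/148)) + N(L(9, K)) = (-12974 - 55*sqrt(1258)/74) + 9*5 = (-12974 - 55*sqrt(1258)/74) + 45 = -12929 - 55*sqrt(1258)/74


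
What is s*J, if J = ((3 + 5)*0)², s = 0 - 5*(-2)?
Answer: 0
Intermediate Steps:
s = 10 (s = 0 + 10 = 10)
J = 0 (J = (8*0)² = 0² = 0)
s*J = 10*0 = 0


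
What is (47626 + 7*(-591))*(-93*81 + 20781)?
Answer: 576142272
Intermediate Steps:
(47626 + 7*(-591))*(-93*81 + 20781) = (47626 - 4137)*(-7533 + 20781) = 43489*13248 = 576142272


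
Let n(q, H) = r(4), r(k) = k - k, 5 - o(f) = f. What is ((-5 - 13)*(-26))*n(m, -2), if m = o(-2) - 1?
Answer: 0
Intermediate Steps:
o(f) = 5 - f
m = 6 (m = (5 - 1*(-2)) - 1 = (5 + 2) - 1 = 7 - 1 = 6)
r(k) = 0
n(q, H) = 0
((-5 - 13)*(-26))*n(m, -2) = ((-5 - 13)*(-26))*0 = -18*(-26)*0 = 468*0 = 0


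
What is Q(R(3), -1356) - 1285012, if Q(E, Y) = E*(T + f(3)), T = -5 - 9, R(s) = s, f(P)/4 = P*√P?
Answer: -1285054 + 36*√3 ≈ -1.2850e+6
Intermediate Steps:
f(P) = 4*P^(3/2) (f(P) = 4*(P*√P) = 4*P^(3/2))
T = -14
Q(E, Y) = E*(-14 + 12*√3) (Q(E, Y) = E*(-14 + 4*3^(3/2)) = E*(-14 + 4*(3*√3)) = E*(-14 + 12*√3))
Q(R(3), -1356) - 1285012 = 2*3*(-7 + 6*√3) - 1285012 = (-42 + 36*√3) - 1285012 = -1285054 + 36*√3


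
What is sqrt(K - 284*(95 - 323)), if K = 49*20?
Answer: 2*sqrt(16433) ≈ 256.38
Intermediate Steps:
K = 980
sqrt(K - 284*(95 - 323)) = sqrt(980 - 284*(95 - 323)) = sqrt(980 - 284*(-228)) = sqrt(980 + 64752) = sqrt(65732) = 2*sqrt(16433)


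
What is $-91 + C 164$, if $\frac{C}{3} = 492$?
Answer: $241973$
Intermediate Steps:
$C = 1476$ ($C = 3 \cdot 492 = 1476$)
$-91 + C 164 = -91 + 1476 \cdot 164 = -91 + 242064 = 241973$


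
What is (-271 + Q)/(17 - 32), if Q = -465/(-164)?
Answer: 43979/2460 ≈ 17.878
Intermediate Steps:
Q = 465/164 (Q = -465*(-1/164) = 465/164 ≈ 2.8354)
(-271 + Q)/(17 - 32) = (-271 + 465/164)/(17 - 32) = -43979/164/(-15) = -43979/164*(-1/15) = 43979/2460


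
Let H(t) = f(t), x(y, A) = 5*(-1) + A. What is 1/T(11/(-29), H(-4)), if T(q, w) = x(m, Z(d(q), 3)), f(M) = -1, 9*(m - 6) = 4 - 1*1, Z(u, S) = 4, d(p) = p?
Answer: -1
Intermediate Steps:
m = 19/3 (m = 6 + (4 - 1*1)/9 = 6 + (4 - 1)/9 = 6 + (1/9)*3 = 6 + 1/3 = 19/3 ≈ 6.3333)
x(y, A) = -5 + A
H(t) = -1
T(q, w) = -1 (T(q, w) = -5 + 4 = -1)
1/T(11/(-29), H(-4)) = 1/(-1) = -1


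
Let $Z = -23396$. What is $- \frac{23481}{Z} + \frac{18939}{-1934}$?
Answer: $- \frac{198842295}{22623932} \approx -8.789$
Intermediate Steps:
$- \frac{23481}{Z} + \frac{18939}{-1934} = - \frac{23481}{-23396} + \frac{18939}{-1934} = \left(-23481\right) \left(- \frac{1}{23396}\right) + 18939 \left(- \frac{1}{1934}\right) = \frac{23481}{23396} - \frac{18939}{1934} = - \frac{198842295}{22623932}$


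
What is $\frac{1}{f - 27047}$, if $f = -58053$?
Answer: $- \frac{1}{85100} \approx -1.1751 \cdot 10^{-5}$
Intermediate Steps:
$\frac{1}{f - 27047} = \frac{1}{-58053 - 27047} = \frac{1}{-85100} = - \frac{1}{85100}$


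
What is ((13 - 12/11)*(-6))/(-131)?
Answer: 6/11 ≈ 0.54545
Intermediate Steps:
((13 - 12/11)*(-6))/(-131) = ((13 - 12*1/11)*(-6))*(-1/131) = ((13 - 12/11)*(-6))*(-1/131) = ((131/11)*(-6))*(-1/131) = -786/11*(-1/131) = 6/11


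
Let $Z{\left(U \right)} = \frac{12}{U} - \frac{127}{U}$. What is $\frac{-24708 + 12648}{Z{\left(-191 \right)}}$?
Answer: $- \frac{460692}{23} \approx -20030.0$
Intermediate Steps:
$Z{\left(U \right)} = - \frac{115}{U}$
$\frac{-24708 + 12648}{Z{\left(-191 \right)}} = \frac{-24708 + 12648}{\left(-115\right) \frac{1}{-191}} = - \frac{12060}{\left(-115\right) \left(- \frac{1}{191}\right)} = - \frac{12060}{\frac{115}{191}} = \left(-12060\right) \frac{191}{115} = - \frac{460692}{23}$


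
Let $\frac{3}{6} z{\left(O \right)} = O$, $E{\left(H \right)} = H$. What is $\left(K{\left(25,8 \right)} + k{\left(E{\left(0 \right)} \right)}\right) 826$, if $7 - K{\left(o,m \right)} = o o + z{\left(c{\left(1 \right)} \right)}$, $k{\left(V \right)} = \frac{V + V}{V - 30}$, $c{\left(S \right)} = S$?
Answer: $-512120$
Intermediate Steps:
$z{\left(O \right)} = 2 O$
$k{\left(V \right)} = \frac{2 V}{-30 + V}$
$K{\left(o,m \right)} = 5 - o^{2}$ ($K{\left(o,m \right)} = 7 - \left(o o + 2 \cdot 1\right) = 7 - \left(o^{2} + 2\right) = 7 - \left(2 + o^{2}\right) = 5 - o^{2}$)
$\left(K{\left(25,8 \right)} + k{\left(E{\left(0 \right)} \right)}\right) 826 = \left(\left(5 - 25^{2}\right) + 2 \cdot 0 \frac{1}{-30 + 0}\right) 826 = \left(\left(5 - 625\right) + 2 \cdot 0 \frac{1}{-30}\right) 826 = \left(\left(5 - 625\right) + 2 \cdot 0 \left(- \frac{1}{30}\right)\right) 826 = \left(-620 + 0\right) 826 = \left(-620\right) 826 = -512120$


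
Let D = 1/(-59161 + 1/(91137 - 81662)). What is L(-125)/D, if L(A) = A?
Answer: 2802752370/379 ≈ 7.3951e+6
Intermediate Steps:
D = -9475/560550474 (D = 1/(-59161 + 1/9475) = 1/(-560550474/9475) = -9475/560550474 ≈ -1.6903e-5)
L(-125)/D = -125/(-9475/560550474) = -125*(-560550474/9475) = 2802752370/379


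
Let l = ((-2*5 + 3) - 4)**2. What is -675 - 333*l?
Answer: -40968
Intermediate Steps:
l = 121 (l = ((-10 + 3) - 4)**2 = (-7 - 4)**2 = (-11)**2 = 121)
-675 - 333*l = -675 - 333*121 = -675 - 40293 = -40968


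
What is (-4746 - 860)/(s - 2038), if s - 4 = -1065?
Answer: 5606/3099 ≈ 1.8090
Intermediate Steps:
s = -1061 (s = 4 - 1065 = -1061)
(-4746 - 860)/(s - 2038) = (-4746 - 860)/(-1061 - 2038) = -5606/(-3099) = -5606*(-1/3099) = 5606/3099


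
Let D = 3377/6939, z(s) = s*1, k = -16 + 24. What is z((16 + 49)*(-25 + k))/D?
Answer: -7667595/3377 ≈ -2270.5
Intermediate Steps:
k = 8
z(s) = s
D = 3377/6939 (D = 3377*(1/6939) = 3377/6939 ≈ 0.48667)
z((16 + 49)*(-25 + k))/D = ((16 + 49)*(-25 + 8))/(3377/6939) = (65*(-17))*(6939/3377) = -1105*6939/3377 = -7667595/3377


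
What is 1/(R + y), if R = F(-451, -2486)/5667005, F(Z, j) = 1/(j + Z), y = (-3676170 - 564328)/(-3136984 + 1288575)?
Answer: 30764907723297165/70578821931406721 ≈ 0.43589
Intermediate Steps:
y = 4240498/1848409 (y = -4240498/(-1848409) = -4240498*(-1/1848409) = 4240498/1848409 ≈ 2.2941)
F(Z, j) = 1/(Z + j)
R = -1/16643993685 (R = 1/(-451 - 2486*5667005) = (1/5667005)/(-2937) = -1/2937*1/5667005 = -1/16643993685 ≈ -6.0082e-11)
1/(R + y) = 1/(-1/16643993685 + 4240498/1848409) = 1/(70578821931406721/30764907723297165) = 30764907723297165/70578821931406721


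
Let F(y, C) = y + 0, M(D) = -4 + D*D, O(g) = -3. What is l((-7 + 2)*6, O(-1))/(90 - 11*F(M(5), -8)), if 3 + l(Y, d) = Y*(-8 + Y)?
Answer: -379/47 ≈ -8.0638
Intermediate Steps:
M(D) = -4 + D²
F(y, C) = y
l(Y, d) = -3 + Y*(-8 + Y)
l((-7 + 2)*6, O(-1))/(90 - 11*F(M(5), -8)) = (-3 + ((-7 + 2)*6)² - 8*(-7 + 2)*6)/(90 - 11*(-4 + 5²)) = (-3 + (-5*6)² - (-40)*6)/(90 - 11*(-4 + 25)) = (-3 + (-30)² - 8*(-30))/(90 - 11*21) = (-3 + 900 + 240)/(90 - 231) = 1137/(-141) = 1137*(-1/141) = -379/47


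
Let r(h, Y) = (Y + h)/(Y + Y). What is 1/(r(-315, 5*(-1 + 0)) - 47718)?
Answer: -1/47686 ≈ -2.0971e-5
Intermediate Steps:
r(h, Y) = (Y + h)/(2*Y) (r(h, Y) = (Y + h)/((2*Y)) = (Y + h)*(1/(2*Y)) = (Y + h)/(2*Y))
1/(r(-315, 5*(-1 + 0)) - 47718) = 1/((5*(-1 + 0) - 315)/(2*((5*(-1 + 0)))) - 47718) = 1/((5*(-1) - 315)/(2*((5*(-1)))) - 47718) = 1/((½)*(-5 - 315)/(-5) - 47718) = 1/((½)*(-⅕)*(-320) - 47718) = 1/(32 - 47718) = 1/(-47686) = -1/47686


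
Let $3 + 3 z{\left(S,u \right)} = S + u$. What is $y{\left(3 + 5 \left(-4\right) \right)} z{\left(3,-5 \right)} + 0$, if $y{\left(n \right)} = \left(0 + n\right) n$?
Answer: $- \frac{1445}{3} \approx -481.67$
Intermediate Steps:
$z{\left(S,u \right)} = -1 + \frac{S}{3} + \frac{u}{3}$ ($z{\left(S,u \right)} = -1 + \frac{S + u}{3} = -1 + \left(\frac{S}{3} + \frac{u}{3}\right) = -1 + \frac{S}{3} + \frac{u}{3}$)
$y{\left(n \right)} = n^{2}$ ($y{\left(n \right)} = n n = n^{2}$)
$y{\left(3 + 5 \left(-4\right) \right)} z{\left(3,-5 \right)} + 0 = \left(3 + 5 \left(-4\right)\right)^{2} \left(-1 + \frac{1}{3} \cdot 3 + \frac{1}{3} \left(-5\right)\right) + 0 = \left(3 - 20\right)^{2} \left(-1 + 1 - \frac{5}{3}\right) + 0 = \left(-17\right)^{2} \left(- \frac{5}{3}\right) + 0 = 289 \left(- \frac{5}{3}\right) + 0 = - \frac{1445}{3} + 0 = - \frac{1445}{3}$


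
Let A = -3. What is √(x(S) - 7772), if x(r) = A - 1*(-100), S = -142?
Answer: 5*I*√307 ≈ 87.607*I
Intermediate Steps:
x(r) = 97 (x(r) = -3 - 1*(-100) = -3 + 100 = 97)
√(x(S) - 7772) = √(97 - 7772) = √(-7675) = 5*I*√307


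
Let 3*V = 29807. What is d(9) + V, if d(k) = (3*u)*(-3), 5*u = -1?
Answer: 149062/15 ≈ 9937.5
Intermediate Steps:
V = 29807/3 (V = (1/3)*29807 = 29807/3 ≈ 9935.7)
u = -1/5 (u = (1/5)*(-1) = -1/5 ≈ -0.20000)
d(k) = 9/5 (d(k) = (3*(-1/5))*(-3) = -3/5*(-3) = 9/5)
d(9) + V = 9/5 + 29807/3 = 149062/15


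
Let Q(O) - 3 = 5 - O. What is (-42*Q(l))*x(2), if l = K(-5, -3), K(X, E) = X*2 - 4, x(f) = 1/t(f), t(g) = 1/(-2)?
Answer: 1848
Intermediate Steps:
t(g) = -1/2
x(f) = -2 (x(f) = 1/(-1/2) = -2)
K(X, E) = -4 + 2*X (K(X, E) = 2*X - 4 = -4 + 2*X)
l = -14 (l = -4 + 2*(-5) = -4 - 10 = -14)
Q(O) = 8 - O (Q(O) = 3 + (5 - O) = 8 - O)
(-42*Q(l))*x(2) = -42*(8 - 1*(-14))*(-2) = -42*(8 + 14)*(-2) = -42*22*(-2) = -924*(-2) = 1848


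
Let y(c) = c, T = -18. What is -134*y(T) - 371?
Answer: 2041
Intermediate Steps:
-134*y(T) - 371 = -134*(-18) - 371 = 2412 - 371 = 2041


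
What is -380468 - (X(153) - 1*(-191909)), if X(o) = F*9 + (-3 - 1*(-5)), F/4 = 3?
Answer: -572487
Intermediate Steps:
F = 12 (F = 4*3 = 12)
X(o) = 110 (X(o) = 12*9 + (-3 - 1*(-5)) = 108 + (-3 + 5) = 108 + 2 = 110)
-380468 - (X(153) - 1*(-191909)) = -380468 - (110 - 1*(-191909)) = -380468 - (110 + 191909) = -380468 - 1*192019 = -380468 - 192019 = -572487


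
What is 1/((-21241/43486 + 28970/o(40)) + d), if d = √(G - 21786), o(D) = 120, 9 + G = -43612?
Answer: 16401708114900/8404356929476417 - 68077159056*I*√65407/8404356929476417 ≈ 0.0019516 - 0.0020716*I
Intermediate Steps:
G = -43621 (G = -9 - 43612 = -43621)
d = I*√65407 (d = √(-43621 - 21786) = √(-65407) = I*√65407 ≈ 255.75*I)
1/((-21241/43486 + 28970/o(40)) + d) = 1/((-21241/43486 + 28970/120) + I*√65407) = 1/((-21241*1/43486 + 28970*(1/120)) + I*√65407) = 1/((-21241/43486 + 2897/12) + I*√65407) = 1/(62862025/260916 + I*√65407)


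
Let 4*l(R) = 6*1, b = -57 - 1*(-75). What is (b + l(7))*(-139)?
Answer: -5421/2 ≈ -2710.5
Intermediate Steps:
b = 18 (b = -57 + 75 = 18)
l(R) = 3/2 (l(R) = (6*1)/4 = (1/4)*6 = 3/2)
(b + l(7))*(-139) = (18 + 3/2)*(-139) = (39/2)*(-139) = -5421/2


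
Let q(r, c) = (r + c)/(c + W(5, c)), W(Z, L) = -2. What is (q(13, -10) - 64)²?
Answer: 66049/16 ≈ 4128.1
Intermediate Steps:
q(r, c) = (c + r)/(-2 + c) (q(r, c) = (r + c)/(c - 2) = (c + r)/(-2 + c))
(q(13, -10) - 64)² = ((-10 + 13)/(-2 - 10) - 64)² = (3/(-12) - 64)² = (-1/12*3 - 64)² = (-¼ - 64)² = (-257/4)² = 66049/16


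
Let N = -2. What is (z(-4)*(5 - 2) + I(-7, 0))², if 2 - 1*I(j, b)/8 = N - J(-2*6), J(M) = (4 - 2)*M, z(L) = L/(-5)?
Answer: 620944/25 ≈ 24838.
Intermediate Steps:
z(L) = -L/5 (z(L) = L*(-⅕) = -L/5)
J(M) = 2*M
I(j, b) = -160 (I(j, b) = 16 - 8*(-2 - 2*(-2*6)) = 16 - 8*(-2 - 2*(-12)) = 16 - 8*(-2 - 1*(-24)) = 16 - 8*(-2 + 24) = 16 - 8*22 = 16 - 176 = -160)
(z(-4)*(5 - 2) + I(-7, 0))² = ((-⅕*(-4))*(5 - 2) - 160)² = ((⅘)*3 - 160)² = (12/5 - 160)² = (-788/5)² = 620944/25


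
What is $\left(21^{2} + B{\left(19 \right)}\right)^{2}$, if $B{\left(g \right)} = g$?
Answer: $211600$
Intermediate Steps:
$\left(21^{2} + B{\left(19 \right)}\right)^{2} = \left(21^{2} + 19\right)^{2} = \left(441 + 19\right)^{2} = 460^{2} = 211600$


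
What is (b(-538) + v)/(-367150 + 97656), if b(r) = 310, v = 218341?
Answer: -218651/269494 ≈ -0.81134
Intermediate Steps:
(b(-538) + v)/(-367150 + 97656) = (310 + 218341)/(-367150 + 97656) = 218651/(-269494) = 218651*(-1/269494) = -218651/269494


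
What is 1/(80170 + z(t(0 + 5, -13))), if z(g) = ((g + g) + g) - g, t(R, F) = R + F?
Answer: 1/80154 ≈ 1.2476e-5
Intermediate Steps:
t(R, F) = F + R
z(g) = 2*g (z(g) = (2*g + g) - g = 3*g - g = 2*g)
1/(80170 + z(t(0 + 5, -13))) = 1/(80170 + 2*(-13 + (0 + 5))) = 1/(80170 + 2*(-13 + 5)) = 1/(80170 + 2*(-8)) = 1/(80170 - 16) = 1/80154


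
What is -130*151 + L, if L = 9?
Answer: -19621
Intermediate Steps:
-130*151 + L = -130*151 + 9 = -19630 + 9 = -19621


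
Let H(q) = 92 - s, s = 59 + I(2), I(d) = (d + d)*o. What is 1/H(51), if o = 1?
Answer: 1/29 ≈ 0.034483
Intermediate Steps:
I(d) = 2*d (I(d) = (d + d)*1 = (2*d)*1 = 2*d)
s = 63 (s = 59 + 2*2 = 59 + 4 = 63)
H(q) = 29 (H(q) = 92 - 1*63 = 92 - 63 = 29)
1/H(51) = 1/29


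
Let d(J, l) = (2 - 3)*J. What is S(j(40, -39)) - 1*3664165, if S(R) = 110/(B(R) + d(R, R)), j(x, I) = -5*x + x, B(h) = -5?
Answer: -113589093/31 ≈ -3.6642e+6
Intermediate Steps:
j(x, I) = -4*x
d(J, l) = -J
S(R) = 110/(-5 - R)
S(j(40, -39)) - 1*3664165 = -110/(5 - 4*40) - 1*3664165 = -110/(5 - 160) - 3664165 = -110/(-155) - 3664165 = -110*(-1/155) - 3664165 = 22/31 - 3664165 = -113589093/31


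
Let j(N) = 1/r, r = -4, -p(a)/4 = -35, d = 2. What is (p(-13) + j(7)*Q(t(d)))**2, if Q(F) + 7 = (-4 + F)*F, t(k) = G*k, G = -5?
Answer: 182329/16 ≈ 11396.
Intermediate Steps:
p(a) = 140 (p(a) = -4*(-35) = 140)
t(k) = -5*k
j(N) = -1/4 (j(N) = 1/(-4) = -1/4)
Q(F) = -7 + F*(-4 + F) (Q(F) = -7 + (-4 + F)*F = -7 + F*(-4 + F))
(p(-13) + j(7)*Q(t(d)))**2 = (140 - (-7 + (-5*2)**2 - (-20)*2)/4)**2 = (140 - (-7 + (-10)**2 - 4*(-10))/4)**2 = (140 - (-7 + 100 + 40)/4)**2 = (140 - 1/4*133)**2 = (140 - 133/4)**2 = (427/4)**2 = 182329/16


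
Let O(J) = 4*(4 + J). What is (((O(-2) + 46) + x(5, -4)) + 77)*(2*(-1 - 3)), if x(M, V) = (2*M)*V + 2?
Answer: -744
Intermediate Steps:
O(J) = 16 + 4*J
x(M, V) = 2 + 2*M*V (x(M, V) = 2*M*V + 2 = 2 + 2*M*V)
(((O(-2) + 46) + x(5, -4)) + 77)*(2*(-1 - 3)) = ((((16 + 4*(-2)) + 46) + (2 + 2*5*(-4))) + 77)*(2*(-1 - 3)) = ((((16 - 8) + 46) + (2 - 40)) + 77)*(2*(-4)) = (((8 + 46) - 38) + 77)*(-8) = ((54 - 38) + 77)*(-8) = (16 + 77)*(-8) = 93*(-8) = -744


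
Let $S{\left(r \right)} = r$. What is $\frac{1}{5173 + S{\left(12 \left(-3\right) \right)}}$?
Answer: $\frac{1}{5137} \approx 0.00019467$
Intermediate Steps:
$\frac{1}{5173 + S{\left(12 \left(-3\right) \right)}} = \frac{1}{5173 + 12 \left(-3\right)} = \frac{1}{5173 - 36} = \frac{1}{5137}$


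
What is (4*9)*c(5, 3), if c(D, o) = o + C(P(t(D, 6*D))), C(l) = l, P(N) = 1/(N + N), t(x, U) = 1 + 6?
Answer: 774/7 ≈ 110.57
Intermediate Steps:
t(x, U) = 7
P(N) = 1/(2*N)
c(D, o) = 1/14 + o (c(D, o) = o + (½)/7 = o + (½)*(⅐) = o + 1/14 = 1/14 + o)
(4*9)*c(5, 3) = (4*9)*(1/14 + 3) = 36*(43/14) = 774/7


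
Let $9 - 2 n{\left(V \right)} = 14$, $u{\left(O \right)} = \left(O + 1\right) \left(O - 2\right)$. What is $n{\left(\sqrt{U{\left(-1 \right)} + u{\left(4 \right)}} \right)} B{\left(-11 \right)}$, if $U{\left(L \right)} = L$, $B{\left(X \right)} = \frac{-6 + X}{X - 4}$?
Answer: $- \frac{17}{6} \approx -2.8333$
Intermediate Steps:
$B{\left(X \right)} = \frac{-6 + X}{-4 + X}$
$u{\left(O \right)} = \left(1 + O\right) \left(-2 + O\right)$
$n{\left(V \right)} = - \frac{5}{2}$ ($n{\left(V \right)} = \frac{9}{2} - 7 = - \frac{5}{2}$)
$n{\left(\sqrt{U{\left(-1 \right)} + u{\left(4 \right)}} \right)} B{\left(-11 \right)} = - \frac{5 \frac{-6 - 11}{-4 - 11}}{2} = - \frac{5 \frac{1}{-15} \left(-17\right)}{2} = - \frac{5 \left(\left(- \frac{1}{15}\right) \left(-17\right)\right)}{2} = \left(- \frac{5}{2}\right) \frac{17}{15} = - \frac{17}{6}$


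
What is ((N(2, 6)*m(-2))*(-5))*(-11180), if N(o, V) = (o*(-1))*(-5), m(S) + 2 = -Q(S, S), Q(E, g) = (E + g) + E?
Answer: 2236000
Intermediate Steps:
Q(E, g) = g + 2*E
m(S) = -2 - 3*S (m(S) = -2 - (S + 2*S) = -2 - 3*S)
N(o, V) = 5*o (N(o, V) = -o*(-5) = 5*o)
((N(2, 6)*m(-2))*(-5))*(-11180) = (((5*2)*(-2 - 3*(-2)))*(-5))*(-11180) = ((10*(-2 + 6))*(-5))*(-11180) = ((10*4)*(-5))*(-11180) = (40*(-5))*(-11180) = -200*(-11180) = 2236000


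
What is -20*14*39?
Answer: -10920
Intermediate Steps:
-20*14*39 = -280*39 = -10920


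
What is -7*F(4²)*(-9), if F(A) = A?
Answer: 1008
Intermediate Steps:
-7*F(4²)*(-9) = -7*4²*(-9) = -7*16*(-9) = -112*(-9) = 1008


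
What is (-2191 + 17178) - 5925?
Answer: 9062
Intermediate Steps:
(-2191 + 17178) - 5925 = 14987 - 5925 = 9062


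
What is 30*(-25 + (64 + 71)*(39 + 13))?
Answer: 209850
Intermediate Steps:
30*(-25 + (64 + 71)*(39 + 13)) = 30*(-25 + 135*52) = 30*(-25 + 7020) = 30*6995 = 209850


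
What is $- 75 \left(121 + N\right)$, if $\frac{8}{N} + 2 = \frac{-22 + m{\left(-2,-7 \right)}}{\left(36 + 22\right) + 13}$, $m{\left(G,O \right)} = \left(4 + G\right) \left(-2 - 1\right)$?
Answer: $- \frac{150015}{17} \approx -8824.4$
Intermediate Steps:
$m{\left(G,O \right)} = -12 - 3 G$ ($m{\left(G,O \right)} = \left(4 + G\right) \left(-3\right) = -12 - 3 G$)
$N = - \frac{284}{85}$ ($N = \frac{8}{-2 + \frac{-22 - 6}{\left(36 + 22\right) + 13}} = \frac{8}{-2 + \frac{-22 + \left(-12 + 6\right)}{58 + 13}} = \frac{8}{-2 + \frac{-22 - 6}{71}} = \frac{8}{-2 - \frac{28}{71}} = \frac{8}{- \frac{170}{71}} = 8 \left(- \frac{71}{170}\right) = - \frac{284}{85} \approx -3.3412$)
$- 75 \left(121 + N\right) = - 75 \left(121 - \frac{284}{85}\right) = \left(-75\right) \frac{10001}{85} = - \frac{150015}{17}$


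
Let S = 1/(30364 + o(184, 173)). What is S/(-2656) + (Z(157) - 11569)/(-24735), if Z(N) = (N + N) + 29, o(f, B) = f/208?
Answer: 3923257642927/8644377378320 ≈ 0.45385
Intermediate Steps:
o(f, B) = f/208 (o(f, B) = f*(1/208) = f/208)
Z(N) = 29 + 2*N (Z(N) = 2*N + 29 = 29 + 2*N)
S = 26/789487 (S = 1/(30364 + (1/208)*184) = 1/(30364 + 23/26) = 1/(789487/26) = 26/789487 ≈ 3.2933e-5)
S/(-2656) + (Z(157) - 11569)/(-24735) = (26/789487)/(-2656) + ((29 + 2*157) - 11569)/(-24735) = (26/789487)*(-1/2656) + ((29 + 314) - 11569)*(-1/24735) = -13/1048438736 + (343 - 11569)*(-1/24735) = -13/1048438736 - 11226*(-1/24735) = -13/1048438736 + 3742/8245 = 3923257642927/8644377378320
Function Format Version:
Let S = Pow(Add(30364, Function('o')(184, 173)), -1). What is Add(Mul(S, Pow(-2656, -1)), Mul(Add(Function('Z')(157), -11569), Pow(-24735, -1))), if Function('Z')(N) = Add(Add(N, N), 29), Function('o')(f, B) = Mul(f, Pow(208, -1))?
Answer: Rational(3923257642927, 8644377378320) ≈ 0.45385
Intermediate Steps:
Function('o')(f, B) = Mul(Rational(1, 208), f) (Function('o')(f, B) = Mul(f, Rational(1, 208)) = Mul(Rational(1, 208), f))
Function('Z')(N) = Add(29, Mul(2, N)) (Function('Z')(N) = Add(Mul(2, N), 29) = Add(29, Mul(2, N)))
S = Rational(26, 789487) (S = Pow(Add(30364, Mul(Rational(1, 208), 184)), -1) = Pow(Add(30364, Rational(23, 26)), -1) = Pow(Rational(789487, 26), -1) = Rational(26, 789487) ≈ 3.2933e-5)
Add(Mul(S, Pow(-2656, -1)), Mul(Add(Function('Z')(157), -11569), Pow(-24735, -1))) = Add(Mul(Rational(26, 789487), Pow(-2656, -1)), Mul(Add(Add(29, Mul(2, 157)), -11569), Pow(-24735, -1))) = Add(Mul(Rational(26, 789487), Rational(-1, 2656)), Mul(Add(Add(29, 314), -11569), Rational(-1, 24735))) = Add(Rational(-13, 1048438736), Mul(Add(343, -11569), Rational(-1, 24735))) = Add(Rational(-13, 1048438736), Mul(-11226, Rational(-1, 24735))) = Add(Rational(-13, 1048438736), Rational(3742, 8245)) = Rational(3923257642927, 8644377378320)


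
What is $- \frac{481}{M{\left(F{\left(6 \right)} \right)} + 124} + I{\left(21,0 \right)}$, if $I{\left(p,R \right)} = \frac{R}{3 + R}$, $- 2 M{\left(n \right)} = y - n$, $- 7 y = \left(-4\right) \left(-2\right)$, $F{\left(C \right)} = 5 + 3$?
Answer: $- \frac{3367}{900} \approx -3.7411$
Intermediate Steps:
$F{\left(C \right)} = 8$
$y = - \frac{8}{7}$ ($y = - \frac{\left(-4\right) \left(-2\right)}{7} = \left(- \frac{1}{7}\right) 8 = - \frac{8}{7} \approx -1.1429$)
$M{\left(n \right)} = \frac{4}{7} + \frac{n}{2}$ ($M{\left(n \right)} = - \frac{- \frac{8}{7} - n}{2} = \frac{4}{7} + \frac{n}{2}$)
$I{\left(p,R \right)} = \frac{R}{3 + R}$
$- \frac{481}{M{\left(F{\left(6 \right)} \right)} + 124} + I{\left(21,0 \right)} = - \frac{481}{\left(\frac{4}{7} + \frac{1}{2} \cdot 8\right) + 124} + \frac{0}{3 + 0} = - \frac{481}{\left(\frac{4}{7} + 4\right) + 124} + \frac{0}{3} = - \frac{481}{\frac{32}{7} + 124} + 0 \cdot \frac{1}{3} = - \frac{481}{\frac{900}{7}} + 0 = \left(-481\right) \frac{7}{900} + 0 = - \frac{3367}{900} + 0 = - \frac{3367}{900}$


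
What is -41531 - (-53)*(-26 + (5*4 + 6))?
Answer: -41531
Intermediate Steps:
-41531 - (-53)*(-26 + (5*4 + 6)) = -41531 - (-53)*(-26 + (20 + 6)) = -41531 - (-53)*(-26 + 26) = -41531 - (-53)*0 = -41531 - 1*0 = -41531 + 0 = -41531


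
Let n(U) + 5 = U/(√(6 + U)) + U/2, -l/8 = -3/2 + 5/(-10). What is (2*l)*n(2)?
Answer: -128 + 16*√2 ≈ -105.37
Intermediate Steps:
l = 16 (l = -8*(-3/2 + 5/(-10)) = -8*(-3*½ + 5*(-⅒)) = -8*(-3/2 - ½) = -8*(-2) = 16)
n(U) = -5 + U/2 + U/√(6 + U) (n(U) = -5 + (U/(√(6 + U)) + U/2) = -5 + (U/√(6 + U) + U*(½)) = -5 + (U/√(6 + U) + U/2) = -5 + (U/2 + U/√(6 + U)) = -5 + U/2 + U/√(6 + U))
(2*l)*n(2) = (2*16)*(-5 + (½)*2 + 2/√(6 + 2)) = 32*(-5 + 1 + 2/√8) = 32*(-5 + 1 + 2*(√2/4)) = 32*(-5 + 1 + √2/2) = 32*(-4 + √2/2) = -128 + 16*√2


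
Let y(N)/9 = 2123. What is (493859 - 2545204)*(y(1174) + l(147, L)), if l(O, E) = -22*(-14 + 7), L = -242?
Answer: -39510956045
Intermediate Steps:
y(N) = 19107 (y(N) = 9*2123 = 19107)
l(O, E) = 154 (l(O, E) = -22*(-7) = 154)
(493859 - 2545204)*(y(1174) + l(147, L)) = (493859 - 2545204)*(19107 + 154) = -2051345*19261 = -39510956045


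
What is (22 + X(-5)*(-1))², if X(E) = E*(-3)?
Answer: 49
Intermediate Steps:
X(E) = -3*E
(22 + X(-5)*(-1))² = (22 - 3*(-5)*(-1))² = (22 + 15*(-1))² = (22 - 15)² = 7² = 49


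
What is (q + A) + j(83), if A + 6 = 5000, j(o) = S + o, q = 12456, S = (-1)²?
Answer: 17534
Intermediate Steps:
S = 1
j(o) = 1 + o
A = 4994 (A = -6 + 5000 = 4994)
(q + A) + j(83) = (12456 + 4994) + (1 + 83) = 17450 + 84 = 17534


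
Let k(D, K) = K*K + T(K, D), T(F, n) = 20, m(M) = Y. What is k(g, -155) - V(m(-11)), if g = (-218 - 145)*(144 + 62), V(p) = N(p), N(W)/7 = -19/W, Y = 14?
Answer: 48109/2 ≈ 24055.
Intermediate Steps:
m(M) = 14
N(W) = -133/W (N(W) = 7*(-19/W) = -133/W)
V(p) = -133/p
g = -74778 (g = -363*206 = -74778)
k(D, K) = 20 + K² (k(D, K) = K*K + 20 = K² + 20 = 20 + K²)
k(g, -155) - V(m(-11)) = (20 + (-155)²) - (-133)/14 = (20 + 24025) - (-133)/14 = 24045 - 1*(-19/2) = 24045 + 19/2 = 48109/2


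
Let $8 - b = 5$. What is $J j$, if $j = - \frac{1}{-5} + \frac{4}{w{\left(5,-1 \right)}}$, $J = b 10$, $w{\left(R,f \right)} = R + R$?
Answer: $18$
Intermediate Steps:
$b = 3$ ($b = 8 - 5 = 3$)
$w{\left(R,f \right)} = 2 R$
$J = 30$ ($J = 3 \cdot 10 = 30$)
$j = \frac{3}{5}$ ($j = - \frac{1}{-5} + \frac{4}{2 \cdot 5} = \left(-1\right) \left(- \frac{1}{5}\right) + \frac{4}{10} = \frac{1}{5} + 4 \cdot \frac{1}{10} = \frac{1}{5} + \frac{2}{5} = \frac{3}{5} \approx 0.6$)
$J j = 30 \cdot \frac{3}{5} = 18$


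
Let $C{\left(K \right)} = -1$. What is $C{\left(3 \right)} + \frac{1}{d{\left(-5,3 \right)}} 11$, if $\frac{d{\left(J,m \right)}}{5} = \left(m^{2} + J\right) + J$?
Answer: $- \frac{16}{5} \approx -3.2$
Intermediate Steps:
$d{\left(J,m \right)} = 5 m^{2} + 10 J$ ($d{\left(J,m \right)} = 5 \left(\left(m^{2} + J\right) + J\right) = 5 \left(\left(J + m^{2}\right) + J\right) = 5 \left(m^{2} + 2 J\right) = 5 m^{2} + 10 J$)
$C{\left(3 \right)} + \frac{1}{d{\left(-5,3 \right)}} 11 = -1 + \frac{1}{5 \cdot 3^{2} + 10 \left(-5\right)} 11 = -1 + \frac{1}{5 \cdot 9 - 50} \cdot 11 = -1 + \frac{1}{45 - 50} \cdot 11 = -1 + \frac{1}{-5} \cdot 11 = -1 - \frac{11}{5} = - \frac{16}{5}$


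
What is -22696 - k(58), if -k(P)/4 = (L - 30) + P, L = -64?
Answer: -22840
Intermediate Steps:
k(P) = 376 - 4*P (k(P) = -4*((-64 - 30) + P) = -4*(-94 + P) = 376 - 4*P)
-22696 - k(58) = -22696 - (376 - 4*58) = -22696 - (376 - 232) = -22696 - 1*144 = -22696 - 144 = -22840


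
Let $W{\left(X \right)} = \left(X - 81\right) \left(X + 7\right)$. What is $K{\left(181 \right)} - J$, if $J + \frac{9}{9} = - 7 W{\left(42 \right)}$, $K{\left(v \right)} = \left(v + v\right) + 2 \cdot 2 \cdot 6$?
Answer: $-12990$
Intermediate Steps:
$W{\left(X \right)} = \left(-81 + X\right) \left(7 + X\right)$
$K{\left(v \right)} = 24 + 2 v$ ($K{\left(v \right)} = 2 v + 4 \cdot 6 = 2 v + 24 = 24 + 2 v$)
$J = 13376$ ($J = -1 - 7 \left(-567 + 42^{2} - 3108\right) = -1 - 7 \left(-567 + 1764 - 3108\right) = -1 - -13377 = -1 + 13377 = 13376$)
$K{\left(181 \right)} - J = \left(24 + 2 \cdot 181\right) - 13376 = \left(24 + 362\right) - 13376 = 386 - 13376 = -12990$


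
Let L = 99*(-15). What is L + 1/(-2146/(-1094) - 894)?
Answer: -724598872/487945 ≈ -1485.0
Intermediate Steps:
L = -1485
L + 1/(-2146/(-1094) - 894) = -1485 + 1/(-2146/(-1094) - 894) = -1485 + 1/(-2146*(-1/1094) - 894) = -1485 + 1/(1073/547 - 894) = -1485 + 1/(-487945/547) = -1485 - 547/487945 = -724598872/487945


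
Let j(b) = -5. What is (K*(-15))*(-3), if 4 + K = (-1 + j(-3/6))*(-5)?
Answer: 1170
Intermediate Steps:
K = 26 (K = -4 + (-1 - 5)*(-5) = -4 - 6*(-5) = -4 + 30 = 26)
(K*(-15))*(-3) = (26*(-15))*(-3) = -390*(-3) = 1170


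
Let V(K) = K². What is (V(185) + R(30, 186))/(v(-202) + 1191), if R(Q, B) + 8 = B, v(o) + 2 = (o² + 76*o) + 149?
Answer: 34403/26790 ≈ 1.2842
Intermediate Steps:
v(o) = 147 + o² + 76*o (v(o) = -2 + ((o² + 76*o) + 149) = -2 + (149 + o² + 76*o) = 147 + o² + 76*o)
R(Q, B) = -8 + B
(V(185) + R(30, 186))/(v(-202) + 1191) = (185² + (-8 + 186))/((147 + (-202)² + 76*(-202)) + 1191) = (34225 + 178)/((147 + 40804 - 15352) + 1191) = 34403/(25599 + 1191) = 34403/26790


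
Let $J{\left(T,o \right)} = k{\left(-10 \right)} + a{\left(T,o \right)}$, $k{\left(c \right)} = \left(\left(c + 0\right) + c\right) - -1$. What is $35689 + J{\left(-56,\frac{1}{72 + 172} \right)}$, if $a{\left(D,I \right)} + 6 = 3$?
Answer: $35667$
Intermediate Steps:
$a{\left(D,I \right)} = -3$ ($a{\left(D,I \right)} = -6 + 3 = -3$)
$k{\left(c \right)} = 1 + 2 c$ ($k{\left(c \right)} = \left(c + c\right) + 1 = 2 c + 1 = 1 + 2 c$)
$J{\left(T,o \right)} = -22$ ($J{\left(T,o \right)} = \left(1 + 2 \left(-10\right)\right) - 3 = \left(1 - 20\right) - 3 = -19 - 3 = -22$)
$35689 + J{\left(-56,\frac{1}{72 + 172} \right)} = 35689 - 22 = 35667$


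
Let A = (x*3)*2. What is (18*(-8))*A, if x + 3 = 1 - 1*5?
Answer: 6048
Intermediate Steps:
x = -7 (x = -3 + (1 - 1*5) = -3 + (1 - 5) = -3 - 4 = -7)
A = -42 (A = -7*3*2 = -21*2 = -42)
(18*(-8))*A = (18*(-8))*(-42) = -144*(-42) = 6048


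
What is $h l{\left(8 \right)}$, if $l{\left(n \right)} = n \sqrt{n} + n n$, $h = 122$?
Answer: $7808 + 1952 \sqrt{2} \approx 10569.0$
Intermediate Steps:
$l{\left(n \right)} = n^{2} + n^{\frac{3}{2}}$ ($l{\left(n \right)} = n^{\frac{3}{2}} + n^{2} = n^{2} + n^{\frac{3}{2}}$)
$h l{\left(8 \right)} = 122 \left(8^{2} + 8^{\frac{3}{2}}\right) = 122 \left(64 + 16 \sqrt{2}\right) = 7808 + 1952 \sqrt{2}$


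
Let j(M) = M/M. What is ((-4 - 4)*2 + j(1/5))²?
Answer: 225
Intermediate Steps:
j(M) = 1
((-4 - 4)*2 + j(1/5))² = ((-4 - 4)*2 + 1)² = (-8*2 + 1)² = (-16 + 1)² = (-15)² = 225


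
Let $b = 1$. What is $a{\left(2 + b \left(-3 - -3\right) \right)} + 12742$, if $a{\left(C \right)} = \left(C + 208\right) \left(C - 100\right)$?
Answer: $-7838$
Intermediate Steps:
$a{\left(C \right)} = \left(-100 + C\right) \left(208 + C\right)$ ($a{\left(C \right)} = \left(208 + C\right) \left(-100 + C\right) = \left(-100 + C\right) \left(208 + C\right)$)
$a{\left(2 + b \left(-3 - -3\right) \right)} + 12742 = \left(-20800 + \left(2 + 1 \left(-3 - -3\right)\right)^{2} + 108 \left(2 + 1 \left(-3 - -3\right)\right)\right) + 12742 = \left(-20800 + \left(2 + 1 \left(-3 + 3\right)\right)^{2} + 108 \left(2 + 1 \left(-3 + 3\right)\right)\right) + 12742 = \left(-20800 + \left(2 + 1 \cdot 0\right)^{2} + 108 \left(2 + 1 \cdot 0\right)\right) + 12742 = \left(-20800 + \left(2 + 0\right)^{2} + 108 \left(2 + 0\right)\right) + 12742 = \left(-20800 + 2^{2} + 108 \cdot 2\right) + 12742 = \left(-20800 + 4 + 216\right) + 12742 = -20580 + 12742 = -7838$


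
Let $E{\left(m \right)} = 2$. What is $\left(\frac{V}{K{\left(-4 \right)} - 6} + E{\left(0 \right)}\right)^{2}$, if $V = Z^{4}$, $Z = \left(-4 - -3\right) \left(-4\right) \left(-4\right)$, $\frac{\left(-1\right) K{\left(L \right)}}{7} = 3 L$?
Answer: $\frac{1078859716}{1521} \approx 7.0931 \cdot 10^{5}$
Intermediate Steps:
$K{\left(L \right)} = - 21 L$ ($K{\left(L \right)} = - 7 \cdot 3 L = - 21 L$)
$Z = -16$ ($Z = \left(-4 + 3\right) \left(-4\right) \left(-4\right) = \left(-1\right) \left(-4\right) \left(-4\right) = 4 \left(-4\right) = -16$)
$V = 65536$ ($V = \left(-16\right)^{4} = 65536$)
$\left(\frac{V}{K{\left(-4 \right)} - 6} + E{\left(0 \right)}\right)^{2} = \left(\frac{65536}{\left(-21\right) \left(-4\right) - 6} + 2\right)^{2} = \left(\frac{65536}{84 - 6} + 2\right)^{2} = \left(\frac{65536}{78} + 2\right)^{2} = \left(65536 \cdot \frac{1}{78} + 2\right)^{2} = \left(\frac{32768}{39} + 2\right)^{2} = \left(\frac{32846}{39}\right)^{2} = \frac{1078859716}{1521}$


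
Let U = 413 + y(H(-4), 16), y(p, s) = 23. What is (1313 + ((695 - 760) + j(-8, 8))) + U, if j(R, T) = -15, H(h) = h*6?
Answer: 1669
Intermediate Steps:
H(h) = 6*h
U = 436 (U = 413 + 23 = 436)
(1313 + ((695 - 760) + j(-8, 8))) + U = (1313 + ((695 - 760) - 15)) + 436 = (1313 + (-65 - 15)) + 436 = (1313 - 80) + 436 = 1233 + 436 = 1669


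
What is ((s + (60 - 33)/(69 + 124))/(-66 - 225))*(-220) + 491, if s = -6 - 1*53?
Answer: 25076833/56163 ≈ 446.50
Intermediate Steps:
s = -59 (s = -6 - 53 = -59)
((s + (60 - 33)/(69 + 124))/(-66 - 225))*(-220) + 491 = ((-59 + (60 - 33)/(69 + 124))/(-66 - 225))*(-220) + 491 = ((-59 + 27/193)/(-291))*(-220) + 491 = ((-59 + 27*(1/193))*(-1/291))*(-220) + 491 = ((-59 + 27/193)*(-1/291))*(-220) + 491 = -11360/193*(-1/291)*(-220) + 491 = (11360/56163)*(-220) + 491 = -2499200/56163 + 491 = 25076833/56163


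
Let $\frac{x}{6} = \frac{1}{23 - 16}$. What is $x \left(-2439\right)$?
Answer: $- \frac{14634}{7} \approx -2090.6$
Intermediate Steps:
$x = \frac{6}{7}$ ($x = \frac{6}{23 - 16} = \frac{6}{7} \approx 0.85714$)
$x \left(-2439\right) = \frac{6}{7} \left(-2439\right) = - \frac{14634}{7}$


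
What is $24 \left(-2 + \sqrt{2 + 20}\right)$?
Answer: $-48 + 24 \sqrt{22} \approx 64.57$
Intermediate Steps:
$24 \left(-2 + \sqrt{2 + 20}\right) = 24 \left(-2 + \sqrt{22}\right) = -48 + 24 \sqrt{22}$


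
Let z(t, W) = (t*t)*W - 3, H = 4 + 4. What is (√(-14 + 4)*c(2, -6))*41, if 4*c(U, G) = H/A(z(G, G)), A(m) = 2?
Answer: 41*I*√10 ≈ 129.65*I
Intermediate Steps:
H = 8
z(t, W) = -3 + W*t² (z(t, W) = t²*W - 3 = W*t² - 3 = -3 + W*t²)
c(U, G) = 1 (c(U, G) = (8/2)/4 = (8*(½))/4 = (¼)*4 = 1)
(√(-14 + 4)*c(2, -6))*41 = (√(-14 + 4)*1)*41 = (√(-10)*1)*41 = ((I*√10)*1)*41 = (I*√10)*41 = 41*I*√10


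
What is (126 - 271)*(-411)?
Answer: 59595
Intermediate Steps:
(126 - 271)*(-411) = -145*(-411) = 59595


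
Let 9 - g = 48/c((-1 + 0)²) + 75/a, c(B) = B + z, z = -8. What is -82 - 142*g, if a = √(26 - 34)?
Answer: -16336/7 - 5325*I*√2/2 ≈ -2333.7 - 3765.3*I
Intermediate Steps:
a = 2*I*√2 (a = √(-8) = 2*I*√2 ≈ 2.8284*I)
c(B) = -8 + B (c(B) = B - 8 = -8 + B)
g = 111/7 + 75*I*√2/4 (g = 9 - (48/(-8 + (-1 + 0)²) + 75/((2*I*√2))) = 9 - (48/(-8 + (-1)²) + 75*(-I*√2/4)) = 9 - (48/(-8 + 1) - 75*I*√2/4) = 9 - (48/(-7) - 75*I*√2/4) = 9 - (48*(-⅐) - 75*I*√2/4) = 9 - (-48/7 - 75*I*√2/4) = 9 + (48/7 + 75*I*√2/4) = 111/7 + 75*I*√2/4 ≈ 15.857 + 26.517*I)
-82 - 142*g = -82 - 142*(111/7 + 75*I*√2/4) = -82 + (-15762/7 - 5325*I*√2/2) = -16336/7 - 5325*I*√2/2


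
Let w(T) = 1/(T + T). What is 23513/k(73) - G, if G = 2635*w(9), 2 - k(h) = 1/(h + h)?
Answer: 20341793/1746 ≈ 11651.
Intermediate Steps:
w(T) = 1/(2*T)
k(h) = 2 - 1/(2*h) (k(h) = 2 - 1/(h + h) = 2 - 1/(2*h))
G = 2635/18 (G = 2635*((½)/9) = 2635*((½)*(⅑)) = 2635*(1/18) = 2635/18 ≈ 146.39)
23513/k(73) - G = 23513/(2 - ½/73) - 1*2635/18 = 23513/(2 - ½*1/73) - 2635/18 = 23513/(2 - 1/146) - 2635/18 = 23513/(291/146) - 2635/18 = 23513*(146/291) - 2635/18 = 3432898/291 - 2635/18 = 20341793/1746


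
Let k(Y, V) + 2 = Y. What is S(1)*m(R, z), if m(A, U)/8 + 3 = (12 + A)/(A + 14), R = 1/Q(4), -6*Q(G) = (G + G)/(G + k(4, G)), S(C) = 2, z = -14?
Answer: -672/19 ≈ -35.368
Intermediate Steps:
k(Y, V) = -2 + Y
Q(G) = -G/(3*(2 + G)) (Q(G) = -(G + G)/(6*(G + (-2 + 4))) = -2*G/(6*(G + 2)) = -2*G/(6*(2 + G)) = -G/(3*(2 + G)))
R = -9/2 (R = 1/(-1*4/(6 + 3*4)) = 1/(-1*4/(6 + 12)) = 1/(-1*4/18) = 1/(-1*4*1/18) = 1/(-2/9) = -9/2 ≈ -4.5000)
m(A, U) = -24 + 8*(12 + A)/(14 + A) (m(A, U) = -24 + 8*((12 + A)/(A + 14)) = -24 + 8*((12 + A)/(14 + A)) = -24 + 8*(12 + A)/(14 + A))
S(1)*m(R, z) = 2*(16*(-15 - 1*(-9/2))/(14 - 9/2)) = 2*(16*(-15 + 9/2)/(19/2)) = 2*(16*(2/19)*(-21/2)) = 2*(-336/19) = -672/19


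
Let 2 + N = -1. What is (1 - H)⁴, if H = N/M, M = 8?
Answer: 14641/4096 ≈ 3.5745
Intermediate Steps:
N = -3 (N = -2 - 1 = -3)
H = -3/8 ≈ -0.37500
(1 - H)⁴ = (1 - 1*(-3/8))⁴ = (1 + 3/8)⁴ = (11/8)⁴ = 14641/4096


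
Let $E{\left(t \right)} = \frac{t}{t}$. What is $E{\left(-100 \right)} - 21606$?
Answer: $-21605$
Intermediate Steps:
$E{\left(t \right)} = 1$
$E{\left(-100 \right)} - 21606 = 1 - 21606 = -21605$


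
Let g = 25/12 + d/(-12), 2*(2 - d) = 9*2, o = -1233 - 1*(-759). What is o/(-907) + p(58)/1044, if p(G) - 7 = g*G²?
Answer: 25912799/2840724 ≈ 9.1219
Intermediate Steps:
o = -474 (o = -1233 + 759 = -474)
d = -7 (d = 2 - 9*2/2 = 2 - ½*18 = 2 - 9 = -7)
g = 8/3 (g = 25/12 - 7/(-12) = 25*(1/12) - 7*(-1/12) = 25/12 + 7/12 = 8/3 ≈ 2.6667)
p(G) = 7 + 8*G²/3
o/(-907) + p(58)/1044 = -474/(-907) + (7 + (8/3)*58²)/1044 = -474*(-1/907) + (7 + (8/3)*3364)*(1/1044) = 474/907 + (7 + 26912/3)*(1/1044) = 474/907 + (26933/3)*(1/1044) = 474/907 + 26933/3132 = 25912799/2840724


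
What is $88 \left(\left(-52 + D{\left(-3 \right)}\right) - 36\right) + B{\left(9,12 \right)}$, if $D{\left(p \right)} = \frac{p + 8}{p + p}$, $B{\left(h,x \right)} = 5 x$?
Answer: $- \frac{23272}{3} \approx -7757.3$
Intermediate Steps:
$D{\left(p \right)} = \frac{8 + p}{2 p}$
$88 \left(\left(-52 + D{\left(-3 \right)}\right) - 36\right) + B{\left(9,12 \right)} = 88 \left(\left(-52 + \frac{8 - 3}{2 \left(-3\right)}\right) - 36\right) + 5 \cdot 12 = 88 \left(\left(-52 + \frac{1}{2} \left(- \frac{1}{3}\right) 5\right) - 36\right) + 60 = 88 \left(\left(-52 - \frac{5}{6}\right) - 36\right) + 60 = 88 \left(- \frac{317}{6} - 36\right) + 60 = 88 \left(- \frac{533}{6}\right) + 60 = - \frac{23452}{3} + 60 = - \frac{23272}{3}$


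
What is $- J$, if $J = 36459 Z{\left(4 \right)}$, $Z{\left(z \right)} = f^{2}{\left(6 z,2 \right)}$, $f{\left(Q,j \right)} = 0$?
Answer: $0$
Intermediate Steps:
$Z{\left(z \right)} = 0$ ($Z{\left(z \right)} = 0^{2} = 0$)
$J = 0$ ($J = 36459 \cdot 0 = 0$)
$- J = \left(-1\right) 0 = 0$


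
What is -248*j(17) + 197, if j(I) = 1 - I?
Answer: 4165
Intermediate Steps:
-248*j(17) + 197 = -248*(1 - 1*17) + 197 = -248*(1 - 17) + 197 = -248*(-16) + 197 = 3968 + 197 = 4165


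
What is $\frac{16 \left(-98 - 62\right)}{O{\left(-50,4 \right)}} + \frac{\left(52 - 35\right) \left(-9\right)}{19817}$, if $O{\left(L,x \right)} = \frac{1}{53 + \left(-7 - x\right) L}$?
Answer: $- \frac{30591106713}{19817} \approx -1.5437 \cdot 10^{6}$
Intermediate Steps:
$O{\left(L,x \right)} = \frac{1}{53 + L \left(-7 - x\right)}$
$\frac{16 \left(-98 - 62\right)}{O{\left(-50,4 \right)}} + \frac{\left(52 - 35\right) \left(-9\right)}{19817} = \frac{16 \left(-98 - 62\right)}{\left(-1\right) \frac{1}{-53 + 7 \left(-50\right) - 200}} + \frac{\left(52 - 35\right) \left(-9\right)}{19817} = \frac{16 \left(-160\right)}{\left(-1\right) \frac{1}{-53 - 350 - 200}} + 17 \left(-9\right) \frac{1}{19817} = - \frac{2560}{\left(-1\right) \frac{1}{-603}} - \frac{153}{19817} = - \frac{2560}{\left(-1\right) \left(- \frac{1}{603}\right)} - \frac{153}{19817} = - 2560 \frac{1}{\frac{1}{603}} - \frac{153}{19817} = \left(-2560\right) 603 - \frac{153}{19817} = -1543680 - \frac{153}{19817} = - \frac{30591106713}{19817}$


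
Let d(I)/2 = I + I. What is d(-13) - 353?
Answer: -405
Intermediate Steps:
d(I) = 4*I (d(I) = 2*(I + I) = 2*(2*I) = 4*I)
d(-13) - 353 = 4*(-13) - 353 = -52 - 353 = -405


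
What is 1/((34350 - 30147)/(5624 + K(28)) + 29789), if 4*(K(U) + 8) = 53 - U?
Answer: 22489/669941633 ≈ 3.3569e-5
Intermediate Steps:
K(U) = 21/4 - U/4 (K(U) = -8 + (53 - U)/4 = -8 + (53/4 - U/4) = 21/4 - U/4)
1/((34350 - 30147)/(5624 + K(28)) + 29789) = 1/((34350 - 30147)/(5624 + (21/4 - ¼*28)) + 29789) = 1/(4203/(5624 + (21/4 - 7)) + 29789) = 1/(4203/(5624 - 7/4) + 29789) = 1/(4203/(22489/4) + 29789) = 1/(4203*(4/22489) + 29789) = 1/(16812/22489 + 29789) = 1/(669941633/22489) = 22489/669941633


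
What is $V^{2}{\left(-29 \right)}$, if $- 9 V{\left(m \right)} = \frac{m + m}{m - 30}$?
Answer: $\frac{3364}{281961} \approx 0.011931$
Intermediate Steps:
$V{\left(m \right)} = - \frac{2 m}{9 \left(-30 + m\right)}$ ($V{\left(m \right)} = - \frac{\left(m + m\right) \frac{1}{m - 30}}{9} = - \frac{2 m \frac{1}{-30 + m}}{9} = - \frac{2 m}{9 \left(-30 + m\right)}$)
$V^{2}{\left(-29 \right)} = \left(\left(-2\right) \left(-29\right) \frac{1}{-270 + 9 \left(-29\right)}\right)^{2} = \left(\left(-2\right) \left(-29\right) \frac{1}{-270 - 261}\right)^{2} = \left(\left(-2\right) \left(-29\right) \frac{1}{-531}\right)^{2} = \left(\left(-2\right) \left(-29\right) \left(- \frac{1}{531}\right)\right)^{2} = \left(- \frac{58}{531}\right)^{2} = \frac{3364}{281961}$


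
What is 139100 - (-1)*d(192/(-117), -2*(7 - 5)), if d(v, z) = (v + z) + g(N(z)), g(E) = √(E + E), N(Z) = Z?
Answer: 5424680/39 + 2*I*√2 ≈ 1.3909e+5 + 2.8284*I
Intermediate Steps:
g(E) = √2*√E (g(E) = √(2*E) = √2*√E)
d(v, z) = v + z + √2*√z (d(v, z) = (v + z) + √2*√z = v + z + √2*√z)
139100 - (-1)*d(192/(-117), -2*(7 - 5)) = 139100 - (-1)*(192/(-117) - 2*(7 - 5) + √2*√(-2*(7 - 5))) = 139100 - (-1)*(192*(-1/117) - 2*2 + √2*√(-2*2)) = 139100 - (-1)*(-64/39 - 4 + √2*√(-4)) = 139100 - (-1)*(-64/39 - 4 + √2*(2*I)) = 139100 - (-1)*(-64/39 - 4 + 2*I*√2) = 139100 - (-1)*(-220/39 + 2*I*√2) = 139100 - (220/39 - 2*I*√2) = 139100 + (-220/39 + 2*I*√2) = 5424680/39 + 2*I*√2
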